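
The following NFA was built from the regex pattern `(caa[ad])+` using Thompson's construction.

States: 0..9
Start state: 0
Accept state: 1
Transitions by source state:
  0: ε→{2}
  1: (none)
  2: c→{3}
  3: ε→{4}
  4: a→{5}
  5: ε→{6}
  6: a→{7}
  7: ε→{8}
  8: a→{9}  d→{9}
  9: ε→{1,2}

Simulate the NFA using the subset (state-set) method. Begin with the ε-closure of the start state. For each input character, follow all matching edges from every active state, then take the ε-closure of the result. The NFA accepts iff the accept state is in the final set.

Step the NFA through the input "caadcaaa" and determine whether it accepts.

start: ε-closure({0}) = {0,2}
'c' @ 1: {3,4}
'a' @ 2: {5,6}
'a' @ 3: {7,8}
'd' @ 4: {1,2,9}  [accepting]
'c' @ 5: {3,4}
'a' @ 6: {5,6}
'a' @ 7: {7,8}
'a' @ 8: {1,2,9}  [accepting]
after full input: {1,2,9}  (accept=1 in)

Answer: ACCEPT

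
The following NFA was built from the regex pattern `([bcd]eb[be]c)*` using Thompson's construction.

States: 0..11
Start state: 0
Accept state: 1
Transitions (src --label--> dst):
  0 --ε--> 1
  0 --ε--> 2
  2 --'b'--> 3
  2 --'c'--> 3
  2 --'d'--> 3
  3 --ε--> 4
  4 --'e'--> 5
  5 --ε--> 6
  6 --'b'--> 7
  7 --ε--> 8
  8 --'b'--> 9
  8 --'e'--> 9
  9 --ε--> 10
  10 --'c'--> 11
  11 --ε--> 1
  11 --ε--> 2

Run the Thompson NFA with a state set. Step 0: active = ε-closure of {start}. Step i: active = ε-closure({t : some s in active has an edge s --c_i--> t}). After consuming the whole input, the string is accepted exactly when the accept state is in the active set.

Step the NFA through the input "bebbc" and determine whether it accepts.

Answer: ACCEPT

Derivation:
S₀ = ε-closure({0}) = {0,1,2}
'b' @ 1: {3,4}
'e' @ 2: {5,6}
'b' @ 3: {7,8}
'b' @ 4: {9,10}
'c' @ 5: {1,2,11}  [accepting]
final: {1,2,11}; accept 1 in set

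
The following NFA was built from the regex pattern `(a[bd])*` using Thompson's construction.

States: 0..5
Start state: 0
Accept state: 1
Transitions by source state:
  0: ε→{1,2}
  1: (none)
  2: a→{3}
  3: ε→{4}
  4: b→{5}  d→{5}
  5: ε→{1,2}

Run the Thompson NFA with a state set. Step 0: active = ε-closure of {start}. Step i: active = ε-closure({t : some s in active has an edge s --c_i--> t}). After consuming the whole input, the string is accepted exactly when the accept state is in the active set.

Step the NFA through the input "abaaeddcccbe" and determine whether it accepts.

Answer: REJECT

Trace:
start: ε-closure({0}) = {0,1,2}
'a' @ 1: {3,4}
'b' @ 2: {1,2,5}  ✓accept
'a' @ 3: {3,4}
'a' @ 4: {}  — no active states
rest 'eddcccbe' ignored (set empty)
after full input: {}  (accept=1 not in)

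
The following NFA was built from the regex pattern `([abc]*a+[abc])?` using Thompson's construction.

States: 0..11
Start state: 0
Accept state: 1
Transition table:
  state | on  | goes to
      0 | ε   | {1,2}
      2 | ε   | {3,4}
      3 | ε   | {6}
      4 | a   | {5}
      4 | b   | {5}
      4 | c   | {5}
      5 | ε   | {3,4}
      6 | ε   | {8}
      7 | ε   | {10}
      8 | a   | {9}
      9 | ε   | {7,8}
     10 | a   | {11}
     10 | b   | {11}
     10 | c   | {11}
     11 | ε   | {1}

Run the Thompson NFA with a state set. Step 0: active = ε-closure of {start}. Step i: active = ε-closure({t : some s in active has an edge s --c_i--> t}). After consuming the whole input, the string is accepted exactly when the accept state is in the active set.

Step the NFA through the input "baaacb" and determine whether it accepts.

S₀ = ε-closure({0}) = {0,1,2,3,4,6,8}
'b' @ 1: {3,4,5,6,8}
'a' @ 2: {3,4,5,6,7,8,9,10}
'a' @ 3: {1,3,4,5,6,7,8,9,10,11}  ✓accept
'a' @ 4: {1,3,4,5,6,7,8,9,10,11}  ✓accept
'c' @ 5: {1,3,4,5,6,8,11}  ✓accept
'b' @ 6: {3,4,5,6,8}
end set {3,4,5,6,8} — state 1 not in

Answer: REJECT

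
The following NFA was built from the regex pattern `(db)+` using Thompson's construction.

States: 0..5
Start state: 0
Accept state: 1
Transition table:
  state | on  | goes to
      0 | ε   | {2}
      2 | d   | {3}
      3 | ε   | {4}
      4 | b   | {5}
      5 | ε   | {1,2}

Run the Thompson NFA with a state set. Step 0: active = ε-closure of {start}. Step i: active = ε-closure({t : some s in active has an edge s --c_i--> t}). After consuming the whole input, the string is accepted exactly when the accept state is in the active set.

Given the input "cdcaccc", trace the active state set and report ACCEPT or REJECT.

Answer: REJECT

Derivation:
S₀ = ε-closure({0}) = {0,2}
'c' @ 1: {}  — state set empty
rest 'dcaccc' ignored (set empty)
final: {}; accept 1 not in set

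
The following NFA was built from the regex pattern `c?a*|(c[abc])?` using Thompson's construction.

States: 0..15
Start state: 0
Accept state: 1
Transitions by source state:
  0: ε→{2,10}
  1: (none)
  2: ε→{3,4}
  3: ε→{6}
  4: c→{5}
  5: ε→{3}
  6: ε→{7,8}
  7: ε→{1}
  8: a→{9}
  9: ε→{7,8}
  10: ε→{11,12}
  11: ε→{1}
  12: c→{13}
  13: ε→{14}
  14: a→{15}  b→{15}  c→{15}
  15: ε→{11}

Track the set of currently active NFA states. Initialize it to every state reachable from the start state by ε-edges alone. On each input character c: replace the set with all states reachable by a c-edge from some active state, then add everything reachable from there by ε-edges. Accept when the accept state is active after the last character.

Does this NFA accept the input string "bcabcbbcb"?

Answer: REJECT

Steps:
initial (ε-close {0}): {0,1,2,3,4,6,7,8,10,11,12}
'b' @ 1: {}  — no active states
rest 'cabcbbcb' ignored (set empty)
end set {} — state 1 not in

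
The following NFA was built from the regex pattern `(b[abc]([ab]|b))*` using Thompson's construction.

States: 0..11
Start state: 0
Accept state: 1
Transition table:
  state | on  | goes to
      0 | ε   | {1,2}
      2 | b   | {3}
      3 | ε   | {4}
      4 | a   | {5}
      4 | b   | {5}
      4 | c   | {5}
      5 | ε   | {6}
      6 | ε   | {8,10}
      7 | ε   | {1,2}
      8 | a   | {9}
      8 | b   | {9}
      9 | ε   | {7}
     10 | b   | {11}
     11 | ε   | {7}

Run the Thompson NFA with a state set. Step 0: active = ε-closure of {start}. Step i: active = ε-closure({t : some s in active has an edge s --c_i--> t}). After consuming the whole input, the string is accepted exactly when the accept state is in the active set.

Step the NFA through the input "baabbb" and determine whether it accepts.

S₀ = ε-closure({0}) = {0,1,2}
'b' @ 1: {3,4}
'a' @ 2: {5,6,8,10}
'a' @ 3: {1,2,7,9}  (accept∈set)
'b' @ 4: {3,4}
'b' @ 5: {5,6,8,10}
'b' @ 6: {1,2,7,9,11}  (accept∈set)
end set {1,2,7,9,11} — state 1 in

Answer: ACCEPT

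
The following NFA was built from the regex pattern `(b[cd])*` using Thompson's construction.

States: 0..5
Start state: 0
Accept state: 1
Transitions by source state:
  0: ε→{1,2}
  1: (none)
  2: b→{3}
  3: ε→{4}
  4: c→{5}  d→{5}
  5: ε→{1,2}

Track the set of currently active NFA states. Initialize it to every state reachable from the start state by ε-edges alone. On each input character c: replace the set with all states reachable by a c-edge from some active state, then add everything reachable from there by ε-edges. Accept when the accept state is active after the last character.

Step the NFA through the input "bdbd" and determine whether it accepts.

Answer: ACCEPT

Derivation:
start: ε-closure({0}) = {0,1,2}
'b' @ 1: {3,4}
'd' @ 2: {1,2,5}  ✓accept
'b' @ 3: {3,4}
'd' @ 4: {1,2,5}  ✓accept
after full input: {1,2,5}  (accept=1 in)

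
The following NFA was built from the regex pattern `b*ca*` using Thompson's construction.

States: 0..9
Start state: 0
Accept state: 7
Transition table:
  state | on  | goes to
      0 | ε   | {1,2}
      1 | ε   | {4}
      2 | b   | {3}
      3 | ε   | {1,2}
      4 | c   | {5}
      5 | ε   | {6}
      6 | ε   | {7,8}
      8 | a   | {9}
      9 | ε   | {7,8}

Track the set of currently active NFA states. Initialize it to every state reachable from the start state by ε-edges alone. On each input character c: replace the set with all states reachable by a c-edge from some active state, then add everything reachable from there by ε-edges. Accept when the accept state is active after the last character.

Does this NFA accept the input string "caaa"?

Answer: ACCEPT

Trace:
start: ε-closure({0}) = {0,1,2,4}
'c' @ 1: {5,6,7,8}  [accepting]
'a' @ 2: {7,8,9}  [accepting]
'a' @ 3: {7,8,9}  [accepting]
'a' @ 4: {7,8,9}  [accepting]
end set {7,8,9} — state 7 in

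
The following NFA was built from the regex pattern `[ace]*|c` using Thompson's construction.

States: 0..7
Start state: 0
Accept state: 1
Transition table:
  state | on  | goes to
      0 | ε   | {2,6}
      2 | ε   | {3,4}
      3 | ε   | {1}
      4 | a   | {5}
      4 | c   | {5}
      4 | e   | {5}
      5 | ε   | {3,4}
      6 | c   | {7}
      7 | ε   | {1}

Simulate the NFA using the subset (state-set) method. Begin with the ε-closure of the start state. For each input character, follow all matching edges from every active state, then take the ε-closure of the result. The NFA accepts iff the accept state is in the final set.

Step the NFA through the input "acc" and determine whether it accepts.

Answer: ACCEPT

Steps:
S₀ = ε-closure({0}) = {0,1,2,3,4,6}
'a' @ 1: {1,3,4,5}  (accept∈set)
'c' @ 2: {1,3,4,5}  (accept∈set)
'c' @ 3: {1,3,4,5}  (accept∈set)
final: {1,3,4,5}; accept 1 in set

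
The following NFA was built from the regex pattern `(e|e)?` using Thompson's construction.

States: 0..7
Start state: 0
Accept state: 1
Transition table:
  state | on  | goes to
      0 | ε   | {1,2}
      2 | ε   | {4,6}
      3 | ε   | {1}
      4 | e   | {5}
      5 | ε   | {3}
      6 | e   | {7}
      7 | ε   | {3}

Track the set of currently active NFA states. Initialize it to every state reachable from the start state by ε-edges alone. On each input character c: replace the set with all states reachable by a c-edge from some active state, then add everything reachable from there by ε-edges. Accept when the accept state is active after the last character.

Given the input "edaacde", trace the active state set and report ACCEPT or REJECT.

Answer: REJECT

Steps:
S₀ = ε-closure({0}) = {0,1,2,4,6}
'e' @ 1: {1,3,5,7}  (accept∈set)
'd' @ 2: {}  — state set empty
rest 'aacde' ignored (set empty)
after full input: {}  (accept=1 not in)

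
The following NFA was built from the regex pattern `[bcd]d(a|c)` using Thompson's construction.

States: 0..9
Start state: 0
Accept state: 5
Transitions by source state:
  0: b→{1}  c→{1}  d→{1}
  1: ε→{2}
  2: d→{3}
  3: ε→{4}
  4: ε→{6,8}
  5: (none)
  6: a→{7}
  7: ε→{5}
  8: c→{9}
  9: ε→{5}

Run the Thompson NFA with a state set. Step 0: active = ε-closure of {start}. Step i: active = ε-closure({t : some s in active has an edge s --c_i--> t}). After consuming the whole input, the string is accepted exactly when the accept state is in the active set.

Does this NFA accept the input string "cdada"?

start: ε-closure({0}) = {0}
'c' @ 1: {1,2}
'd' @ 2: {3,4,6,8}
'a' @ 3: {5,7}  (accept∈set)
'd' @ 4: {}  — state set empty
rest 'a' ignored (set empty)
final: {}; accept 5 not in set

Answer: REJECT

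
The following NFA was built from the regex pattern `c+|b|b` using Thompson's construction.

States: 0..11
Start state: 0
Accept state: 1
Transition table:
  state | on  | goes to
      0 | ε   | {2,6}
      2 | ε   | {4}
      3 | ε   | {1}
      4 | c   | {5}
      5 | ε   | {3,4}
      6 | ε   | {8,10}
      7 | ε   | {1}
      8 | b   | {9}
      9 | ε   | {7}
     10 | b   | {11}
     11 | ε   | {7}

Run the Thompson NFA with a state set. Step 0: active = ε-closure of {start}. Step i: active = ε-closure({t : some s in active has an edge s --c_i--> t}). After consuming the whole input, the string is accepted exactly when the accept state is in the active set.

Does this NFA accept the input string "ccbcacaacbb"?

Answer: REJECT

Steps:
start: ε-closure({0}) = {0,2,4,6,8,10}
'c' @ 1: {1,3,4,5}  (accept∈set)
'c' @ 2: {1,3,4,5}  (accept∈set)
'b' @ 3: {}  — state set empty
rest 'cacaacbb' ignored (set empty)
end set {} — state 1 not in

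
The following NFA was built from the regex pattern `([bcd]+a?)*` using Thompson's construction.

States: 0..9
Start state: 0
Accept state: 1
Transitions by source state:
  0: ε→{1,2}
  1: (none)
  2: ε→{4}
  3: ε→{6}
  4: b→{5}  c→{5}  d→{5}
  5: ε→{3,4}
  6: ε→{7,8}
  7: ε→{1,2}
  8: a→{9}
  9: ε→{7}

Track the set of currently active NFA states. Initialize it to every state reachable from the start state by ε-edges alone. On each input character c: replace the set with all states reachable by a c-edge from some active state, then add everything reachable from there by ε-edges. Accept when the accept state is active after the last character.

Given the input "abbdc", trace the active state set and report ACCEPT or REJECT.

initial (ε-close {0}): {0,1,2,4}
'a' @ 1: {}  — state set empty
rest 'bbdc' ignored (set empty)
final: {}; accept 1 not in set

Answer: REJECT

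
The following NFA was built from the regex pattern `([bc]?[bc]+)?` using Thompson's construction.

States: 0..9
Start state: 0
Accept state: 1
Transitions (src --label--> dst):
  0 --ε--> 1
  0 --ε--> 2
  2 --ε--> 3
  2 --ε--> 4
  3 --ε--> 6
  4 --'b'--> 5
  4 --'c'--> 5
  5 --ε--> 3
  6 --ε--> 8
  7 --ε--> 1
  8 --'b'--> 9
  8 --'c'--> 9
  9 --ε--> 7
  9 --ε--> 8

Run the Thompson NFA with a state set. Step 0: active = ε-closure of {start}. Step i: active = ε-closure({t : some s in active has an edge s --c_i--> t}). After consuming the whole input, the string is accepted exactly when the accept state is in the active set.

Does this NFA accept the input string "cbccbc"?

Answer: ACCEPT

Steps:
S₀ = ε-closure({0}) = {0,1,2,3,4,6,8}
'c' @ 1: {1,3,5,6,7,8,9}  ✓accept
'b' @ 2: {1,7,8,9}  ✓accept
'c' @ 3: {1,7,8,9}  ✓accept
'c' @ 4: {1,7,8,9}  ✓accept
'b' @ 5: {1,7,8,9}  ✓accept
'c' @ 6: {1,7,8,9}  ✓accept
final: {1,7,8,9}; accept 1 in set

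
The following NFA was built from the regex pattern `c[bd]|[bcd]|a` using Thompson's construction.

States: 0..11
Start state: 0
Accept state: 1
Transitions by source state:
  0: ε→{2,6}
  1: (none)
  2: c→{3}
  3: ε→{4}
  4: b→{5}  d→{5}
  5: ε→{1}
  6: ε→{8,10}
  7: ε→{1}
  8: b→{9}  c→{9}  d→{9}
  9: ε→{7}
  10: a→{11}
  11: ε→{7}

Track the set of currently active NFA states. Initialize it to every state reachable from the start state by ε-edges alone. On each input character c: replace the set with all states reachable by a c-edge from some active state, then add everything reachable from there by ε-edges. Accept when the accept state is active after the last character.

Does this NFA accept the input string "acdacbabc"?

Answer: REJECT

Trace:
S₀ = ε-closure({0}) = {0,2,6,8,10}
'a' @ 1: {1,7,11}  (accept∈set)
'c' @ 2: {}  — dead — no transitions
rest 'dacbabc' ignored (set empty)
end set {} — state 1 not in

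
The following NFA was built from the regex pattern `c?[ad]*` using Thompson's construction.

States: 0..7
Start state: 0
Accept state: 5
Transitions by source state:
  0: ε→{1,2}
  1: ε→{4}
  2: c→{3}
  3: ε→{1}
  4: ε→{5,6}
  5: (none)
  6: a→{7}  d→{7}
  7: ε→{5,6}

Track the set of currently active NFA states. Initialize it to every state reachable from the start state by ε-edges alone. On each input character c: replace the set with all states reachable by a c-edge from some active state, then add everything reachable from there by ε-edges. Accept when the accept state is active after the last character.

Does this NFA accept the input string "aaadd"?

Answer: ACCEPT

Derivation:
start: ε-closure({0}) = {0,1,2,4,5,6}
'a' @ 1: {5,6,7}  [accepting]
'a' @ 2: {5,6,7}  [accepting]
'a' @ 3: {5,6,7}  [accepting]
'd' @ 4: {5,6,7}  [accepting]
'd' @ 5: {5,6,7}  [accepting]
after full input: {5,6,7}  (accept=5 in)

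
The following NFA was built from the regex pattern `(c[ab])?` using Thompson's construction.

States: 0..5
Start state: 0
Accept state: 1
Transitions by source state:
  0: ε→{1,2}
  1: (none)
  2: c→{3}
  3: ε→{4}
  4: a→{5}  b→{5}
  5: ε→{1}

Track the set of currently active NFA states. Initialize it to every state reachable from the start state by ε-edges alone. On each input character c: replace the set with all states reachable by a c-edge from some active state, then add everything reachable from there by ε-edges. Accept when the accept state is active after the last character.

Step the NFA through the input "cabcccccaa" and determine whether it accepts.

S₀ = ε-closure({0}) = {0,1,2}
'c' @ 1: {3,4}
'a' @ 2: {1,5}  [accepting]
'b' @ 3: {}  — state set empty
rest 'cccccaa' ignored (set empty)
end set {} — state 1 not in

Answer: REJECT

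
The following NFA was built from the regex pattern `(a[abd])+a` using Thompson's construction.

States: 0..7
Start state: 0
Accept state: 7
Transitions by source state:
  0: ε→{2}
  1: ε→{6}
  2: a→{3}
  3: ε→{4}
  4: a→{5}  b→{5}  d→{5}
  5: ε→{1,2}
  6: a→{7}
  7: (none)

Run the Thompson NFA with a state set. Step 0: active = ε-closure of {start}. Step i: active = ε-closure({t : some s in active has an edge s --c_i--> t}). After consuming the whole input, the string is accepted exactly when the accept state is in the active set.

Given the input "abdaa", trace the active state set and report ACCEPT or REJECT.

Answer: REJECT

Steps:
start: ε-closure({0}) = {0,2}
'a' @ 1: {3,4}
'b' @ 2: {1,2,5,6}
'd' @ 3: {}  — dead — no transitions
rest 'aa' ignored (set empty)
final: {}; accept 7 not in set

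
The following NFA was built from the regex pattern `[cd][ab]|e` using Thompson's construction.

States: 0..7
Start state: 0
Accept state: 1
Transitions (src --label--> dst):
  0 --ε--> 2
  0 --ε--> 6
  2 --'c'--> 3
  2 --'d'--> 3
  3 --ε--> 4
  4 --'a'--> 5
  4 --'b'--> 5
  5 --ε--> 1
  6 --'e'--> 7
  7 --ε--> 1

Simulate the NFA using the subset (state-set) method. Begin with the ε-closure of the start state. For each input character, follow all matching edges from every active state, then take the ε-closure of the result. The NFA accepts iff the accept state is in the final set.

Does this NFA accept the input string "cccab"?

initial (ε-close {0}): {0,2,6}
'c' @ 1: {3,4}
'c' @ 2: {}  — state set empty
rest 'cab' ignored (set empty)
final: {}; accept 1 not in set

Answer: REJECT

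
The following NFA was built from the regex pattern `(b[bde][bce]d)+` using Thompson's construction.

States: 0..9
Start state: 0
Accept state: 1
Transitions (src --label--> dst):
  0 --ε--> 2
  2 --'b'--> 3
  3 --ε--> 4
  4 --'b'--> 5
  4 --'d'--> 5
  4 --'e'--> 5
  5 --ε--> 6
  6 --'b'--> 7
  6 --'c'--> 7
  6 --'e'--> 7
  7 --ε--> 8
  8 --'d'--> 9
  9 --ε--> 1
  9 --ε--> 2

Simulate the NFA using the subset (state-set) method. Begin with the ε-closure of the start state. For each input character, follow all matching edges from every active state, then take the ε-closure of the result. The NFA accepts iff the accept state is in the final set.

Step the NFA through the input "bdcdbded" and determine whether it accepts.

S₀ = ε-closure({0}) = {0,2}
'b' @ 1: {3,4}
'd' @ 2: {5,6}
'c' @ 3: {7,8}
'd' @ 4: {1,2,9}  [accepting]
'b' @ 5: {3,4}
'd' @ 6: {5,6}
'e' @ 7: {7,8}
'd' @ 8: {1,2,9}  [accepting]
after full input: {1,2,9}  (accept=1 in)

Answer: ACCEPT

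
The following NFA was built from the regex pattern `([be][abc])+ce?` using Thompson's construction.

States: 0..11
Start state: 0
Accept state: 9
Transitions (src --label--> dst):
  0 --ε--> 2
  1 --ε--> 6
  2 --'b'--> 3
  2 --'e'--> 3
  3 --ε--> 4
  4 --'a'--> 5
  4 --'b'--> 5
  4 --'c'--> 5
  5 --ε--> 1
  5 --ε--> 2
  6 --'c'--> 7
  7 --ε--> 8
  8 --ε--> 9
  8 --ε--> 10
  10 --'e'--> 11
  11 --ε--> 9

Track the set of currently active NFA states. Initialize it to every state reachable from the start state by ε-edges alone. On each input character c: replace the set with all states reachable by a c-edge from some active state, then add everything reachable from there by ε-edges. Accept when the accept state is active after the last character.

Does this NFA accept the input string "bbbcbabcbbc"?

Answer: ACCEPT

Trace:
S₀ = ε-closure({0}) = {0,2}
'b' @ 1: {3,4}
'b' @ 2: {1,2,5,6}
'b' @ 3: {3,4}
'c' @ 4: {1,2,5,6}
'b' @ 5: {3,4}
'a' @ 6: {1,2,5,6}
'b' @ 7: {3,4}
'c' @ 8: {1,2,5,6}
'b' @ 9: {3,4}
'b' @ 10: {1,2,5,6}
'c' @ 11: {7,8,9,10}  (accept∈set)
final: {7,8,9,10}; accept 9 in set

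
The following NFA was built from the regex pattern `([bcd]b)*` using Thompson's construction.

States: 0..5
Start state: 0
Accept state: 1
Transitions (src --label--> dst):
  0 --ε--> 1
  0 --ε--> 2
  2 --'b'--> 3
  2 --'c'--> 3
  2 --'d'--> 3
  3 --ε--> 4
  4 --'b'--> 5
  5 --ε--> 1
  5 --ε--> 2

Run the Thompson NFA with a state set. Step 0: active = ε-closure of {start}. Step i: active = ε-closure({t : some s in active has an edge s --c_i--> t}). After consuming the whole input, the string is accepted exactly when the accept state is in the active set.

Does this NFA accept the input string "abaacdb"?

Answer: REJECT

Derivation:
start: ε-closure({0}) = {0,1,2}
'a' @ 1: {}  — state set empty
rest 'baacdb' ignored (set empty)
after full input: {}  (accept=1 not in)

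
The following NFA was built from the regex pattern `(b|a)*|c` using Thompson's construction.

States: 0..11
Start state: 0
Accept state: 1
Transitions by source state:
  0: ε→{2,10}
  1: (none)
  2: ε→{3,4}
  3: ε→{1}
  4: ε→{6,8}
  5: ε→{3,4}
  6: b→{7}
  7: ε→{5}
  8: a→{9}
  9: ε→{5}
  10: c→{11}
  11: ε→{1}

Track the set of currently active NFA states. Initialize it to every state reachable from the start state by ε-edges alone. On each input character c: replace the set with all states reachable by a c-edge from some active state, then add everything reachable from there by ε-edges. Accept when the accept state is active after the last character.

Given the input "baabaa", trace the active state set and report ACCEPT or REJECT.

S₀ = ε-closure({0}) = {0,1,2,3,4,6,8,10}
'b' @ 1: {1,3,4,5,6,7,8}  (accept∈set)
'a' @ 2: {1,3,4,5,6,8,9}  (accept∈set)
'a' @ 3: {1,3,4,5,6,8,9}  (accept∈set)
'b' @ 4: {1,3,4,5,6,7,8}  (accept∈set)
'a' @ 5: {1,3,4,5,6,8,9}  (accept∈set)
'a' @ 6: {1,3,4,5,6,8,9}  (accept∈set)
end set {1,3,4,5,6,8,9} — state 1 in

Answer: ACCEPT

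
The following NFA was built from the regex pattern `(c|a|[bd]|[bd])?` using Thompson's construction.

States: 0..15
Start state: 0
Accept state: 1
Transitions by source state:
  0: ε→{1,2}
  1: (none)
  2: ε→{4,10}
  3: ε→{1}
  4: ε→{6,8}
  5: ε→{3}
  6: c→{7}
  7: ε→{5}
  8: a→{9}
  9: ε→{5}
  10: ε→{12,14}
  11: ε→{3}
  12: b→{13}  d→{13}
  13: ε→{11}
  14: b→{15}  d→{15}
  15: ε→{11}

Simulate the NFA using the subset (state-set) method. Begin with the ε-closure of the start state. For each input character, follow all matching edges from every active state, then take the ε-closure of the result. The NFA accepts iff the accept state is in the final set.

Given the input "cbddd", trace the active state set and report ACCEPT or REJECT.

Answer: REJECT

Steps:
start: ε-closure({0}) = {0,1,2,4,6,8,10,12,14}
'c' @ 1: {1,3,5,7}  ✓accept
'b' @ 2: {}  — dead — no transitions
rest 'ddd' ignored (set empty)
end set {} — state 1 not in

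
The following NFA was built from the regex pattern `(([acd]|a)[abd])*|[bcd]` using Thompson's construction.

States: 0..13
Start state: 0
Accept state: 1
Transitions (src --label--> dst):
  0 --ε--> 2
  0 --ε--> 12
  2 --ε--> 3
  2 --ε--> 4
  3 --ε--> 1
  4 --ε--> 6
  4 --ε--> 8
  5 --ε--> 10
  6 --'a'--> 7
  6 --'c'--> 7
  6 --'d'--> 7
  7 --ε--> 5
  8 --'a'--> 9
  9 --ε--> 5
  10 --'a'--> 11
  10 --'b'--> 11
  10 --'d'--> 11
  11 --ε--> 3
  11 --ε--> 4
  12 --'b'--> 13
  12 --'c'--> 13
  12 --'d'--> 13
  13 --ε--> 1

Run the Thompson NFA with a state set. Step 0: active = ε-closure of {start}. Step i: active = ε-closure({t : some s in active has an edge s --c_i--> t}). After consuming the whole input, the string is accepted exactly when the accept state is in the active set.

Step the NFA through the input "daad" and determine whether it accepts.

start: ε-closure({0}) = {0,1,2,3,4,6,8,12}
'd' @ 1: {1,5,7,10,13}  [accepting]
'a' @ 2: {1,3,4,6,8,11}  [accepting]
'a' @ 3: {5,7,9,10}
'd' @ 4: {1,3,4,6,8,11}  [accepting]
end set {1,3,4,6,8,11} — state 1 in

Answer: ACCEPT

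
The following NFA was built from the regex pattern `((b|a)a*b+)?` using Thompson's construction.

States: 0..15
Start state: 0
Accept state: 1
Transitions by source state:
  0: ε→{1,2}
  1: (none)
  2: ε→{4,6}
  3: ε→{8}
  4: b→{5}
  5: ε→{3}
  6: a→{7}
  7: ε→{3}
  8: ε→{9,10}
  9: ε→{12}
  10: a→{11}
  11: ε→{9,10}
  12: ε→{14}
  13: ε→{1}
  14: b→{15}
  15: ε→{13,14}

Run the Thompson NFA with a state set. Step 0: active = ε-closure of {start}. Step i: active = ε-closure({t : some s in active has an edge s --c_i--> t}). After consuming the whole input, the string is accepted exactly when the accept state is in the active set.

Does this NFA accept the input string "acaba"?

S₀ = ε-closure({0}) = {0,1,2,4,6}
'a' @ 1: {3,7,8,9,10,12,14}
'c' @ 2: {}  — no active states
rest 'aba' ignored (set empty)
final: {}; accept 1 not in set

Answer: REJECT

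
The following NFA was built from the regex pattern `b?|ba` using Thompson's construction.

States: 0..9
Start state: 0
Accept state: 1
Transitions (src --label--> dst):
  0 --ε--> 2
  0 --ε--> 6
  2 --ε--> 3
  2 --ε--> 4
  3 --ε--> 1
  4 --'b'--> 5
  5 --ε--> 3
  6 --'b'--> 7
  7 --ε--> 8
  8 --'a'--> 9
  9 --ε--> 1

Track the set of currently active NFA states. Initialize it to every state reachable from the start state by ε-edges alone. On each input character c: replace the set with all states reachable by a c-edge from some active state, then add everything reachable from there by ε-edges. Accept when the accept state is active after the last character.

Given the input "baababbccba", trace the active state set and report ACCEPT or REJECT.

S₀ = ε-closure({0}) = {0,1,2,3,4,6}
'b' @ 1: {1,3,5,7,8}  ✓accept
'a' @ 2: {1,9}  ✓accept
'a' @ 3: {}  — dead — no transitions
rest 'babbccba' ignored (set empty)
final: {}; accept 1 not in set

Answer: REJECT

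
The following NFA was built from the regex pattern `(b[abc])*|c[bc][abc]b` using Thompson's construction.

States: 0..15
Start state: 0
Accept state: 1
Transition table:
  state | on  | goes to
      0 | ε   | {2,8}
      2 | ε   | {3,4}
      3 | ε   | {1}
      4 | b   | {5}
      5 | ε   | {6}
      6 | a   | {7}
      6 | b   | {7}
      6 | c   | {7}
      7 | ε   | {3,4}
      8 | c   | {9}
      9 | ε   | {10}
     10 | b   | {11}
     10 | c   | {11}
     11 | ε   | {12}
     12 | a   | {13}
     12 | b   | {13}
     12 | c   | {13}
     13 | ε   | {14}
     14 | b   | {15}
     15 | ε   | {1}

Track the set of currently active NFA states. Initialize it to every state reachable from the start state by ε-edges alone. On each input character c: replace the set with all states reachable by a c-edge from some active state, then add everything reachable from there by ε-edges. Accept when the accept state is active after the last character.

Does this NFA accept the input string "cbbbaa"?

S₀ = ε-closure({0}) = {0,1,2,3,4,8}
'c' @ 1: {9,10}
'b' @ 2: {11,12}
'b' @ 3: {13,14}
'b' @ 4: {1,15}  (accept∈set)
'a' @ 5: {}  — state set empty
rest 'a' ignored (set empty)
after full input: {}  (accept=1 not in)

Answer: REJECT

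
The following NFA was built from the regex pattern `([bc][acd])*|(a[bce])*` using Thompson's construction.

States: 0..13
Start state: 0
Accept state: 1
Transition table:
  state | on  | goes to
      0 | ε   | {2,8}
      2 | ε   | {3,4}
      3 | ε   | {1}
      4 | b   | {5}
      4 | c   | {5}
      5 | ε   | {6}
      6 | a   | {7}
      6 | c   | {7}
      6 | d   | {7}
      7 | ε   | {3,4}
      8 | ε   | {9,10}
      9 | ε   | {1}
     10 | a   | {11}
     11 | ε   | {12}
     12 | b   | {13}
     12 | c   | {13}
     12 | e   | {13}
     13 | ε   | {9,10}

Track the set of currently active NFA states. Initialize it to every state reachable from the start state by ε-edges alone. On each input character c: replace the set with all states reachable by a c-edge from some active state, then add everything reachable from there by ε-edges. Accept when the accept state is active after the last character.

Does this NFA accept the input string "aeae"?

initial (ε-close {0}): {0,1,2,3,4,8,9,10}
'a' @ 1: {11,12}
'e' @ 2: {1,9,10,13}  [accepting]
'a' @ 3: {11,12}
'e' @ 4: {1,9,10,13}  [accepting]
final: {1,9,10,13}; accept 1 in set

Answer: ACCEPT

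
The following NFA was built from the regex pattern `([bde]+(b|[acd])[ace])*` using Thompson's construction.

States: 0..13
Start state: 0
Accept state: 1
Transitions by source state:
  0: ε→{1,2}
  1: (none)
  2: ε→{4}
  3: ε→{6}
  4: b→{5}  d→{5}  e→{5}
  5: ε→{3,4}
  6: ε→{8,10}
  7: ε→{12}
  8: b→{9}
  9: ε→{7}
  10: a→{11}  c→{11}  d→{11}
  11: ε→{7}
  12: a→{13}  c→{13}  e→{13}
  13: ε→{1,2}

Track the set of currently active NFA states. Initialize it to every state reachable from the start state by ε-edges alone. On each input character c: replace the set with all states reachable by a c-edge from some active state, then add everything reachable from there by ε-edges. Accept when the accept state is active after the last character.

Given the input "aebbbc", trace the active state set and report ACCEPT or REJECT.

S₀ = ε-closure({0}) = {0,1,2,4}
'a' @ 1: {}  — dead — no transitions
rest 'ebbbc' ignored (set empty)
final: {}; accept 1 not in set

Answer: REJECT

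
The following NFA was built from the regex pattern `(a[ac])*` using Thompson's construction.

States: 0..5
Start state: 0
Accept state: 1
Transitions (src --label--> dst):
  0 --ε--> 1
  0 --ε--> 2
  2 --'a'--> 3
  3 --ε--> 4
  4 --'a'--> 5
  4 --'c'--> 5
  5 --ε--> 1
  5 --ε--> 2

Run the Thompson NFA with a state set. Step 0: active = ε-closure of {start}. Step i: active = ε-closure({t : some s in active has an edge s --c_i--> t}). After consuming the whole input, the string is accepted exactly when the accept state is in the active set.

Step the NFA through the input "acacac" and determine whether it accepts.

Answer: ACCEPT

Derivation:
S₀ = ε-closure({0}) = {0,1,2}
'a' @ 1: {3,4}
'c' @ 2: {1,2,5}  [accepting]
'a' @ 3: {3,4}
'c' @ 4: {1,2,5}  [accepting]
'a' @ 5: {3,4}
'c' @ 6: {1,2,5}  [accepting]
final: {1,2,5}; accept 1 in set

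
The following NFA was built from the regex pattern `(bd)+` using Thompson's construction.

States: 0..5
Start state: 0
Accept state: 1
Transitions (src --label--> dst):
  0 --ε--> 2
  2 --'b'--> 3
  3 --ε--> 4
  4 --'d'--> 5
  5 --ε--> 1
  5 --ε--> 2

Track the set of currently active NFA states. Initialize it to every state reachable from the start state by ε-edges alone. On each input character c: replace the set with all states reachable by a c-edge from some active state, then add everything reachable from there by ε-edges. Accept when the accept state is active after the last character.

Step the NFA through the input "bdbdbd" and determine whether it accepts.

Answer: ACCEPT

Steps:
initial (ε-close {0}): {0,2}
'b' @ 1: {3,4}
'd' @ 2: {1,2,5}  [accepting]
'b' @ 3: {3,4}
'd' @ 4: {1,2,5}  [accepting]
'b' @ 5: {3,4}
'd' @ 6: {1,2,5}  [accepting]
final: {1,2,5}; accept 1 in set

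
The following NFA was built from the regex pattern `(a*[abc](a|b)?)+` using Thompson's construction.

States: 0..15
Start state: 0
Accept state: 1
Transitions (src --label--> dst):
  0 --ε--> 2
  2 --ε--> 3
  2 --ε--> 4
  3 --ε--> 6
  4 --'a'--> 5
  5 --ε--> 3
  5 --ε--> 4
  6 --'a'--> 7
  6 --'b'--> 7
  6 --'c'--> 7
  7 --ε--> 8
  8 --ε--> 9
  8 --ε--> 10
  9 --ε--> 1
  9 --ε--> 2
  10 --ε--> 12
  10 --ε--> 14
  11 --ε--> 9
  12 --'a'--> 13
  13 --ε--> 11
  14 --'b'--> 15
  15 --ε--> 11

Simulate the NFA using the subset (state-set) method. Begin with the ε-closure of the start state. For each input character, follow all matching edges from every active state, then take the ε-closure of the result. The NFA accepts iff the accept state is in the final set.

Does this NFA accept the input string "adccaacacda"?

S₀ = ε-closure({0}) = {0,2,3,4,6}
'a' @ 1: {1,2,3,4,5,6,7,8,9,10,12,14}  (accept∈set)
'd' @ 2: {}  — dead — no transitions
rest 'ccaacacda' ignored (set empty)
final: {}; accept 1 not in set

Answer: REJECT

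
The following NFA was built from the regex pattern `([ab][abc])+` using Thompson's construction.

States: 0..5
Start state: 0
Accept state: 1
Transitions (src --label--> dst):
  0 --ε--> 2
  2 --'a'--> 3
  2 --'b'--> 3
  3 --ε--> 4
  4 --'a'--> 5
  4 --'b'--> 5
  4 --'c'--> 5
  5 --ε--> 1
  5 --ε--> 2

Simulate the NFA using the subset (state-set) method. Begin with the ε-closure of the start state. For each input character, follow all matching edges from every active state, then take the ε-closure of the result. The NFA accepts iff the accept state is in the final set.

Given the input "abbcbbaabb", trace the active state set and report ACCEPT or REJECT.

Answer: ACCEPT

Derivation:
S₀ = ε-closure({0}) = {0,2}
'a' @ 1: {3,4}
'b' @ 2: {1,2,5}  ✓accept
'b' @ 3: {3,4}
'c' @ 4: {1,2,5}  ✓accept
'b' @ 5: {3,4}
'b' @ 6: {1,2,5}  ✓accept
'a' @ 7: {3,4}
'a' @ 8: {1,2,5}  ✓accept
'b' @ 9: {3,4}
'b' @ 10: {1,2,5}  ✓accept
final: {1,2,5}; accept 1 in set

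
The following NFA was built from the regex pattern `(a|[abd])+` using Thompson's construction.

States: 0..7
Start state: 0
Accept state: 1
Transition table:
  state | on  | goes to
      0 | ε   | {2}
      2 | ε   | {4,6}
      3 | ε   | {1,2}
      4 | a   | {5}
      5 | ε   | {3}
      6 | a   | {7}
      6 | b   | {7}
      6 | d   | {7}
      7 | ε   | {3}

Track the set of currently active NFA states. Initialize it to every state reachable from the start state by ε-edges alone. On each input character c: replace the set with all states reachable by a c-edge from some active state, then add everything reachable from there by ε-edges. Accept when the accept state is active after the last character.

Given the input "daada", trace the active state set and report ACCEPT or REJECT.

start: ε-closure({0}) = {0,2,4,6}
'd' @ 1: {1,2,3,4,6,7}  ✓accept
'a' @ 2: {1,2,3,4,5,6,7}  ✓accept
'a' @ 3: {1,2,3,4,5,6,7}  ✓accept
'd' @ 4: {1,2,3,4,6,7}  ✓accept
'a' @ 5: {1,2,3,4,5,6,7}  ✓accept
end set {1,2,3,4,5,6,7} — state 1 in

Answer: ACCEPT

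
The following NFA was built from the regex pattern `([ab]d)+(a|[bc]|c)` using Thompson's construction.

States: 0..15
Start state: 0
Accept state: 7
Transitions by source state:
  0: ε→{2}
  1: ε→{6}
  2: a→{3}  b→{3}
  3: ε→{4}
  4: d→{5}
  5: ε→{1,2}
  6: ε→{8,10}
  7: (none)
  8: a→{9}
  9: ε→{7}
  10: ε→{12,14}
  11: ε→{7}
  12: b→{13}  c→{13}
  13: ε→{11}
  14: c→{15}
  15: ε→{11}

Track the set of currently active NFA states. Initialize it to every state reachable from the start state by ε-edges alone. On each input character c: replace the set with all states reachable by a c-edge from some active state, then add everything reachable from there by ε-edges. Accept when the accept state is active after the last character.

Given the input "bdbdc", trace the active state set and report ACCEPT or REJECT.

Answer: ACCEPT

Trace:
initial (ε-close {0}): {0,2}
'b' @ 1: {3,4}
'd' @ 2: {1,2,5,6,8,10,12,14}
'b' @ 3: {3,4,7,11,13}  [accepting]
'd' @ 4: {1,2,5,6,8,10,12,14}
'c' @ 5: {7,11,13,15}  [accepting]
final: {7,11,13,15}; accept 7 in set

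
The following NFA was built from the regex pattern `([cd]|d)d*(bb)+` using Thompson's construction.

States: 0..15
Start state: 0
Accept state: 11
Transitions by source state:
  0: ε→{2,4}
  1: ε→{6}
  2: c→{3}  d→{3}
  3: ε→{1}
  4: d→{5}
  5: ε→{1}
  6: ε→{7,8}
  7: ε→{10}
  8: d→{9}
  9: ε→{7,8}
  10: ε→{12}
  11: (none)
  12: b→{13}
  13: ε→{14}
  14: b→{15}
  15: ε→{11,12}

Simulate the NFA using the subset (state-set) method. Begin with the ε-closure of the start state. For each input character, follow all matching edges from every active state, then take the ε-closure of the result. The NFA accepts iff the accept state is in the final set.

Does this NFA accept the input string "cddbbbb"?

S₀ = ε-closure({0}) = {0,2,4}
'c' @ 1: {1,3,6,7,8,10,12}
'd' @ 2: {7,8,9,10,12}
'd' @ 3: {7,8,9,10,12}
'b' @ 4: {13,14}
'b' @ 5: {11,12,15}  [accepting]
'b' @ 6: {13,14}
'b' @ 7: {11,12,15}  [accepting]
final: {11,12,15}; accept 11 in set

Answer: ACCEPT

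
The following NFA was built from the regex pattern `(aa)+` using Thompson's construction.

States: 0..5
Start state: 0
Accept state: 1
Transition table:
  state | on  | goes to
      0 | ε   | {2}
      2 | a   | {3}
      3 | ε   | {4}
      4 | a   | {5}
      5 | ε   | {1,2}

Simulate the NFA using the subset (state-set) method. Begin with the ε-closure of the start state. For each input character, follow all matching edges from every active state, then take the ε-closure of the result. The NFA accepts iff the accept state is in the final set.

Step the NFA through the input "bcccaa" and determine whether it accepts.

initial (ε-close {0}): {0,2}
'b' @ 1: {}  — state set empty
rest 'cccaa' ignored (set empty)
after full input: {}  (accept=1 not in)

Answer: REJECT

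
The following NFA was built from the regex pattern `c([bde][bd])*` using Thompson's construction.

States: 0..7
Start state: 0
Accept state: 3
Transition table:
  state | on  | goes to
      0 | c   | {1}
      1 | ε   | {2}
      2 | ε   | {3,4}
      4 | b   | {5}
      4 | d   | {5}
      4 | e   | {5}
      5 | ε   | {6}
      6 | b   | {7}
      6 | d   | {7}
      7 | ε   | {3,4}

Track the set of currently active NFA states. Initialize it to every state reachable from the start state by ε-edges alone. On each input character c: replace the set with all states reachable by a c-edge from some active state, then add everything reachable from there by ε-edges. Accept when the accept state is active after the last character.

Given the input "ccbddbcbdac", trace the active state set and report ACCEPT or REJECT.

initial (ε-close {0}): {0}
'c' @ 1: {1,2,3,4}  ✓accept
'c' @ 2: {}  — no active states
rest 'bddbcbdac' ignored (set empty)
after full input: {}  (accept=3 not in)

Answer: REJECT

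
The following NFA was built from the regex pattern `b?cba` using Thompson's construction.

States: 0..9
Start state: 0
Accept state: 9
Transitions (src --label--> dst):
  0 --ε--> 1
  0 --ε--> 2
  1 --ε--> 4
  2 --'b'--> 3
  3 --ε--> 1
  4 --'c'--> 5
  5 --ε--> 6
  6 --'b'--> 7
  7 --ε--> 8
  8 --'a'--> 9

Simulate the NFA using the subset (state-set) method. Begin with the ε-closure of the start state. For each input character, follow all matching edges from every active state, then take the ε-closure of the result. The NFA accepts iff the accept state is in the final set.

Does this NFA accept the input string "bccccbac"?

S₀ = ε-closure({0}) = {0,1,2,4}
'b' @ 1: {1,3,4}
'c' @ 2: {5,6}
'c' @ 3: {}  — no active states
rest 'ccbac' ignored (set empty)
after full input: {}  (accept=9 not in)

Answer: REJECT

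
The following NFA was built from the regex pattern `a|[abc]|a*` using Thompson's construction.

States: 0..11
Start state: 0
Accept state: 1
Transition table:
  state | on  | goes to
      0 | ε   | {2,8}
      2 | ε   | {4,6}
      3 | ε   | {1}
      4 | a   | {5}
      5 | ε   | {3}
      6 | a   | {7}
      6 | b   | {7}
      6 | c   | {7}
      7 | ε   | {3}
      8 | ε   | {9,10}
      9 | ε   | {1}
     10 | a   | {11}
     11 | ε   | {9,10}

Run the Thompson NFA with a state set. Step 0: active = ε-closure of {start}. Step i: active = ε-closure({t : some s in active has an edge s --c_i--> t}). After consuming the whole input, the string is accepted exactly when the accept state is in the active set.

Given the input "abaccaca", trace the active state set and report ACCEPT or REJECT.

Answer: REJECT

Trace:
start: ε-closure({0}) = {0,1,2,4,6,8,9,10}
'a' @ 1: {1,3,5,7,9,10,11}  ✓accept
'b' @ 2: {}  — dead — no transitions
rest 'accaca' ignored (set empty)
final: {}; accept 1 not in set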